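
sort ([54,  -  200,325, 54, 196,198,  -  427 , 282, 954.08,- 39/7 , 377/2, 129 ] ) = [ - 427, - 200,-39/7,  54,54 , 129,  377/2,  196,198,282, 325,954.08]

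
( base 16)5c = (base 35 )2M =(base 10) 92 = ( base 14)68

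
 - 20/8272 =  -5/2068 = -0.00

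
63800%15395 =2220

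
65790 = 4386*15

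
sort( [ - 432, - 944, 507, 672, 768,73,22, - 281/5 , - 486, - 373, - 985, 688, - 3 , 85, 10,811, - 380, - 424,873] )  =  [- 985, - 944, - 486,  -  432, - 424,-380,-373, - 281/5, - 3, 10,22,73,85, 507, 672,688,768,811, 873 ] 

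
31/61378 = 31/61378 = 0.00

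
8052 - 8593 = -541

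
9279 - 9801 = - 522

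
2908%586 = 564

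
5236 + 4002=9238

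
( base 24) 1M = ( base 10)46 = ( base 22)22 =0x2E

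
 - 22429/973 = - 24+923/973 = - 23.05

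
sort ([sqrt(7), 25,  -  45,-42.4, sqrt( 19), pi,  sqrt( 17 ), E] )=[-45, - 42.4, sqrt( 7 ), E, pi,sqrt ( 17), sqrt( 19 ), 25]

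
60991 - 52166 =8825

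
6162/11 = 6162/11 = 560.18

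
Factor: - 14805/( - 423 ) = 35= 5^1*7^1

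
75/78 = 25/26 = 0.96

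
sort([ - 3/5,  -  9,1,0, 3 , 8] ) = [ - 9, - 3/5, 0,1 , 3, 8 ] 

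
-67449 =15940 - 83389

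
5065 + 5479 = 10544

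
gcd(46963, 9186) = 1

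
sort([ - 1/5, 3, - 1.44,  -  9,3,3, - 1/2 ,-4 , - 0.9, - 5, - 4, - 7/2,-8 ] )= [  -  9, - 8, - 5, - 4, - 4, - 7/2, - 1.44 , - 0.9, - 1/2, - 1/5,3 , 3, 3] 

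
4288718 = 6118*701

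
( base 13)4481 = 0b10010101100001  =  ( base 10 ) 9569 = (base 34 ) 89F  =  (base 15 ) 2c7e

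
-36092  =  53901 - 89993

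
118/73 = 1 + 45/73 = 1.62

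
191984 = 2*95992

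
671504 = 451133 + 220371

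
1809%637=535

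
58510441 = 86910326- 28399885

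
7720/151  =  7720/151=51.13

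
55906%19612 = 16682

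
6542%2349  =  1844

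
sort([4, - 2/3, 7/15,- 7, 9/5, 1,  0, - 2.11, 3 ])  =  [- 7, - 2.11,  -  2/3, 0, 7/15, 1,9/5,3, 4 ]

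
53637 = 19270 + 34367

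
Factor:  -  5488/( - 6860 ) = 2^2*5^(- 1 ) = 4/5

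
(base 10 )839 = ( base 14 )43d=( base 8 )1507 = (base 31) r2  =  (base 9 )1132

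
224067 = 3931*57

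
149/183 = 149/183 = 0.81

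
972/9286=486/4643= 0.10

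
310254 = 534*581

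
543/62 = 543/62 = 8.76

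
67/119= 67/119 = 0.56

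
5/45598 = 5/45598 = 0.00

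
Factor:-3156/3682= - 6/7 = -2^1*3^1*7^ (-1)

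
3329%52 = 1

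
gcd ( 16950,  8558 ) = 2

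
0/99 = 0= 0.00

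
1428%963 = 465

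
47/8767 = 47/8767 = 0.01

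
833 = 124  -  -709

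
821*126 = 103446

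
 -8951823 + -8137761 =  -17089584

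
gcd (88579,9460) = 1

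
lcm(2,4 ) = 4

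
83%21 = 20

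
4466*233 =1040578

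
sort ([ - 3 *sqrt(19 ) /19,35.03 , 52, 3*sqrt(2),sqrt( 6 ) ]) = [ - 3*sqrt (19)/19,  sqrt(6),3*sqrt ( 2 ),35.03, 52] 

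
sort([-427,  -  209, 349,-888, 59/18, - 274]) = [ - 888, - 427, - 274, - 209,59/18, 349 ] 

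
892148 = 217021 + 675127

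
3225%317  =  55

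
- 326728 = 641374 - 968102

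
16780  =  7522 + 9258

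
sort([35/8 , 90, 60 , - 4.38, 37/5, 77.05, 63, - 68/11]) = [ - 68/11, - 4.38,  35/8, 37/5, 60, 63,77.05, 90]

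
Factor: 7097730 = 2^1* 3^1 * 5^1 *103^1*2297^1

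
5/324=5/324 = 0.02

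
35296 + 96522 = 131818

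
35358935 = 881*40135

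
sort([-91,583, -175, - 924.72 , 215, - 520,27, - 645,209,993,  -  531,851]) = [-924.72, - 645, - 531, - 520, - 175, - 91, 27,209,215,  583, 851 , 993 ] 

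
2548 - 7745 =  - 5197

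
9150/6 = 1525 = 1525.00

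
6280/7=6280/7 =897.14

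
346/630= 173/315 = 0.55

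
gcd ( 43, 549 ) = 1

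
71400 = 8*8925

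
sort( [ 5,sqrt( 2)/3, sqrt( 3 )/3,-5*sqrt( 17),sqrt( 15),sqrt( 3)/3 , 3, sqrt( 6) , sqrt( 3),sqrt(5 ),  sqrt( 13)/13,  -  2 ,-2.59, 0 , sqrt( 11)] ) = [  -  5*sqrt( 17 ) , - 2.59, - 2,  0 , sqrt( 13)/13 , sqrt( 2) /3,sqrt(3 )/3, sqrt( 3)/3, sqrt( 3 ), sqrt( 5),sqrt( 6 ) , 3,sqrt( 11), sqrt( 15) , 5 ]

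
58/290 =1/5 = 0.20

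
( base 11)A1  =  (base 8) 157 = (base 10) 111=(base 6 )303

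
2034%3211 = 2034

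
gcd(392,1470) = 98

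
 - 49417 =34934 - 84351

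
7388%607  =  104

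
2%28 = 2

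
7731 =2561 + 5170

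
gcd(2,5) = 1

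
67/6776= 67/6776 = 0.01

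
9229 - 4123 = 5106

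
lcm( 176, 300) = 13200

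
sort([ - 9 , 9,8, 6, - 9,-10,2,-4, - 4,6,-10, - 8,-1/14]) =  [-10, - 10, - 9, - 9, - 8,-4, - 4, - 1/14,2, 6, 6,8,9]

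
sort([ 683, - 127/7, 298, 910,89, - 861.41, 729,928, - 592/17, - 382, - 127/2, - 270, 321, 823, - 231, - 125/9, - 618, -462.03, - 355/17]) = [ - 861.41, - 618,-462.03, - 382, - 270, - 231,  -  127/2, -592/17,-355/17, -127/7,  -  125/9, 89, 298,321,683, 729,823,910, 928 ]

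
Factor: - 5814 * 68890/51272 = - 2^(  -  1 )*3^2*5^1*13^(-1)*19^1*29^(  -  1)*83^2 = -  5890095/754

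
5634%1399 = 38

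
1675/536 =3+1/8 = 3.12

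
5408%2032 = 1344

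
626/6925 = 626/6925 = 0.09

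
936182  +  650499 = 1586681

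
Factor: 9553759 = 61^1*156619^1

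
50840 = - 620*( - 82)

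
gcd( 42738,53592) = 6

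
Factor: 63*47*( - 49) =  -3^2*7^3*47^1 = -145089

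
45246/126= 359 + 2/21 = 359.10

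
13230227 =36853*359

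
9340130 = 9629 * 970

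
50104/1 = 50104 = 50104.00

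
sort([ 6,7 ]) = [ 6,7 ]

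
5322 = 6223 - 901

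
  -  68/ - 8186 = 34/4093 = 0.01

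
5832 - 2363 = 3469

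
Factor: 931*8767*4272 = 2^4*3^1*7^2*11^1*19^1*89^1  *  797^1 = 34868392944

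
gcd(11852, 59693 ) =1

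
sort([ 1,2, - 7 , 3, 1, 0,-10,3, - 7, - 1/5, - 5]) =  [ - 10, - 7, - 7, - 5, - 1/5,0, 1,1, 2, 3, 3 ]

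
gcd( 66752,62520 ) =8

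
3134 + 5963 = 9097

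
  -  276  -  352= -628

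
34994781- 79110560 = -44115779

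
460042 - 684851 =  - 224809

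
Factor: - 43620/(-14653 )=2^2*3^1*5^1 * 727^1*14653^(-1) 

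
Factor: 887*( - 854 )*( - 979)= 2^1*7^1*11^1*61^1 *89^1*887^1 = 741590542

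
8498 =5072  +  3426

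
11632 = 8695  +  2937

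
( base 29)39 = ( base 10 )96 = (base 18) 56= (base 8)140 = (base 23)44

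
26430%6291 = 1266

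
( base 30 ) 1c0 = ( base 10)1260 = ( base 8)2354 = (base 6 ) 5500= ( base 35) 110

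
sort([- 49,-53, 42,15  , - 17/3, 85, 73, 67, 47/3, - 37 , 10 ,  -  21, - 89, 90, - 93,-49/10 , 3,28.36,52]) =[ - 93, - 89,-53, - 49 , -37, - 21, - 17/3, - 49/10,3,  10 , 15,47/3,28.36,42,52,67,  73,  85,90 ] 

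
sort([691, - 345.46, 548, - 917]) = [ - 917, - 345.46,548, 691 ]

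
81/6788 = 81/6788=0.01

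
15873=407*39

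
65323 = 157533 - 92210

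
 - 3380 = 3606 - 6986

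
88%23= 19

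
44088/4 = 11022 = 11022.00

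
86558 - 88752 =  - 2194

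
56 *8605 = 481880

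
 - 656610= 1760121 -2416731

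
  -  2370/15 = -158 = - 158.00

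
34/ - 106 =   -  17/53= -0.32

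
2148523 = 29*74087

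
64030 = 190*337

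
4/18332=1/4583= 0.00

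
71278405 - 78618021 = - 7339616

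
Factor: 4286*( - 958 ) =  - 4105988 = - 2^2*479^1*2143^1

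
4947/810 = 6+ 29/270 = 6.11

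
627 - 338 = 289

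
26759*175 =4682825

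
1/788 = 1/788 = 0.00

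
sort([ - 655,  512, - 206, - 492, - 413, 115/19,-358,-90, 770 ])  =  [ - 655, - 492, - 413 , -358,-206, - 90, 115/19,512,770 ]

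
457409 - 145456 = 311953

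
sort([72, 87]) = [72, 87 ]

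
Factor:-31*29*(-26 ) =2^1*13^1 * 29^1 * 31^1= 23374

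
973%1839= 973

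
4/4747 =4/4747 = 0.00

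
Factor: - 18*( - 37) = 2^1*3^2* 37^1=   666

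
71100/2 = 35550 =35550.00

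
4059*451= 1830609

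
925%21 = 1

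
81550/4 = 20387 + 1/2 = 20387.50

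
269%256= 13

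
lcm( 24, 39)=312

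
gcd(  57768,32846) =2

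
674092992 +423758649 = 1097851641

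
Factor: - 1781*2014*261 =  - 936189774= - 2^1*3^2*13^1*19^1*29^1* 53^1*137^1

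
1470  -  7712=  - 6242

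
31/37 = 31/37 = 0.84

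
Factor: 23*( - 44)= - 2^2*11^1*23^1 = - 1012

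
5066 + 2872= 7938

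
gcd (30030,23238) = 6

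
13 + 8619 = 8632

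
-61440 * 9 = -552960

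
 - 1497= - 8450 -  - 6953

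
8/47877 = 8/47877  =  0.00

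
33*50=1650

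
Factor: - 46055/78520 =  - 61/104 = - 2^( - 3) * 13^( - 1)*61^1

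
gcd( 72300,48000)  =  300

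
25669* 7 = 179683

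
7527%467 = 55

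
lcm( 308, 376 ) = 28952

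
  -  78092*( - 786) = 61380312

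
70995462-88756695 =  - 17761233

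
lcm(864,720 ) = 4320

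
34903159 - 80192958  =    -  45289799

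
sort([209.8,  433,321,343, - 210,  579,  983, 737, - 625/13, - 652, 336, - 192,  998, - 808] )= [ - 808, -652, - 210, - 192, - 625/13,209.8, 321, 336, 343,433, 579, 737,983,  998]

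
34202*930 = 31807860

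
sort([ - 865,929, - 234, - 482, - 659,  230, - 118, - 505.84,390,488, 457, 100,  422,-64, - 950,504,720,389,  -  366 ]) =[-950, - 865, - 659, - 505.84, - 482,  -  366, - 234, - 118, - 64,100 , 230,389, 390,422,457, 488 , 504 , 720,929 ]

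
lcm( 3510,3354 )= 150930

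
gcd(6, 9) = 3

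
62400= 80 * 780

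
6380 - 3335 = 3045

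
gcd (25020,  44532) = 36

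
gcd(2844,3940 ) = 4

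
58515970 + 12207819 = 70723789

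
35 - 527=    - 492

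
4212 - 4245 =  - 33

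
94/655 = 94/655 = 0.14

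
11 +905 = 916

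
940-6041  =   - 5101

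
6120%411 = 366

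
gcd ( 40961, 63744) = 1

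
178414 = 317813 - 139399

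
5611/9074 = 5611/9074 = 0.62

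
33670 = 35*962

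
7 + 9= 16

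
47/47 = 1 =1.00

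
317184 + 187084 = 504268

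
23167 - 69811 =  - 46644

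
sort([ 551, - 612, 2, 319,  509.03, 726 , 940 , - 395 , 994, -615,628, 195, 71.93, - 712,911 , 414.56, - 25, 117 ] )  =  [ - 712,-615, - 612, - 395, - 25, 2, 71.93, 117 , 195,  319,414.56,509.03, 551, 628,726, 911,940,994]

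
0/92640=0 = 0.00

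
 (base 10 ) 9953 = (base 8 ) 23341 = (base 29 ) bo6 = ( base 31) AB2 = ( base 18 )1cch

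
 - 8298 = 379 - 8677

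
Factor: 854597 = 503^1*1699^1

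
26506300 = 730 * 36310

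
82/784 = 41/392 =0.10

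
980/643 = 980/643 = 1.52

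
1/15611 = 1/15611=0.00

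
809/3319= 809/3319 = 0.24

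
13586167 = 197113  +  13389054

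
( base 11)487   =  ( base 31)IL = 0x243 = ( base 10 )579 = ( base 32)i3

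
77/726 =7/66 = 0.11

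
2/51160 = 1/25580 = 0.00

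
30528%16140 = 14388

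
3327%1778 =1549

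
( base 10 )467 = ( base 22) l5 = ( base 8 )723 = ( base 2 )111010011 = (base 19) 15b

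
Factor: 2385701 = 2385701^1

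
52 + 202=254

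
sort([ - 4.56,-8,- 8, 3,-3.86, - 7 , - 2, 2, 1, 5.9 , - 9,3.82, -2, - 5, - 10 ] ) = [ - 10 ,-9,-8, - 8, - 7 ,  -  5,-4.56,-3.86, - 2,-2,1, 2, 3,  3.82, 5.9 ] 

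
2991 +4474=7465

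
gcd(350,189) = 7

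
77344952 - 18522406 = 58822546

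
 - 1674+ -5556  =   - 7230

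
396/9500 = 99/2375  =  0.04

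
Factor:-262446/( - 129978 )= 527/261 = 3^( - 2 )  *  17^1 * 29^( - 1 ) *31^1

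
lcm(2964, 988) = 2964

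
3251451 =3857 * 843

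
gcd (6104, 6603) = 1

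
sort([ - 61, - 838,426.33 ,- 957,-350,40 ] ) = [ - 957 , - 838, - 350, - 61, 40,  426.33]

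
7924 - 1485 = 6439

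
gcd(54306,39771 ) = 9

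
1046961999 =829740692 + 217221307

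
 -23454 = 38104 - 61558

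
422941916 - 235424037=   187517879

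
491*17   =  8347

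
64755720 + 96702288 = 161458008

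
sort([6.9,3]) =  [ 3,6.9 ] 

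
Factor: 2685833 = 97^1*27689^1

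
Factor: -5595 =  - 3^1*5^1 * 373^1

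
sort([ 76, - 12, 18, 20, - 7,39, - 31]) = [ - 31, - 12, - 7, 18,  20,  39 , 76 ]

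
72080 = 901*80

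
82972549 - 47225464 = 35747085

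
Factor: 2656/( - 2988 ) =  - 2^3*3^( - 2 )=- 8/9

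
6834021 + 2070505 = 8904526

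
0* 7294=0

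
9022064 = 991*9104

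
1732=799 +933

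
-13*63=- 819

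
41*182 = 7462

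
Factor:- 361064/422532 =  - 2^1*3^(- 2)*97^( - 1)*373^1 = - 746/873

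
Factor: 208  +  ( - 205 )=3^1 = 3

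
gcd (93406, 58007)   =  1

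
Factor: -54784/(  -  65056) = 16/19 = 2^4*19^( - 1)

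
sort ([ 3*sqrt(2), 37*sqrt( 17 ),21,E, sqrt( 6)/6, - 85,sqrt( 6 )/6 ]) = [ - 85,sqrt( 6 )/6, sqrt( 6 )/6, E,3*sqrt( 2 ),21, 37 * sqrt(17 )]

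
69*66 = 4554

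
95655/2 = 95655/2= 47827.50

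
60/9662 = 30/4831  =  0.01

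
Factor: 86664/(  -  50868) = - 46/27  =  - 2^1*3^(  -  3 )*23^1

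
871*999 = 870129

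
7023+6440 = 13463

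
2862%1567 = 1295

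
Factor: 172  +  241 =413 = 7^1*59^1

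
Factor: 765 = 3^2*5^1*17^1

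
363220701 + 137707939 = 500928640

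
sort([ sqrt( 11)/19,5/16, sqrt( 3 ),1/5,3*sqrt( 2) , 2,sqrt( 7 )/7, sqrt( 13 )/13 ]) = [ sqrt( 11 )/19,1/5,sqrt( 13 )/13,5/16, sqrt(7 ) /7,sqrt(3) , 2,3*sqrt(2 )]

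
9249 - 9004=245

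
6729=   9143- 2414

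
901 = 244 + 657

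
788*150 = 118200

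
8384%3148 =2088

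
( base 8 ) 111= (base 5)243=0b1001001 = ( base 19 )3G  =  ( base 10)73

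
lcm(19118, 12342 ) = 975018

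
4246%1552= 1142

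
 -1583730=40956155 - 42539885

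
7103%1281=698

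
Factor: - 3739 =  - 3739^1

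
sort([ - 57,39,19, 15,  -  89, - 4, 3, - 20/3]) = [ - 89,-57,-20/3,-4,3,15, 19,39]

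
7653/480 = 15 + 151/160 = 15.94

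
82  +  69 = 151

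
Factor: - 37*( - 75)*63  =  3^3*5^2 * 7^1*37^1 = 174825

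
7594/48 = 3797/24 = 158.21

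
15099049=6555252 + 8543797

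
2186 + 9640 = 11826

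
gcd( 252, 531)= 9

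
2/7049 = 2/7049 = 0.00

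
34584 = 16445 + 18139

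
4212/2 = 2106 = 2106.00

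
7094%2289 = 227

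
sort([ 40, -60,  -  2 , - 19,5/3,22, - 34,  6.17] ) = [ - 60 ,  -  34,-19, - 2,5/3, 6.17, 22,40 ] 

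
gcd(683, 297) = 1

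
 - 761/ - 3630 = 761/3630 = 0.21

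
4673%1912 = 849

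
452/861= 452/861 =0.52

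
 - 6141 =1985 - 8126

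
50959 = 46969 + 3990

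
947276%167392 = 110316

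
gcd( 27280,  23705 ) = 55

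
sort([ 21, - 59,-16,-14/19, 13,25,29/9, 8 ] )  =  [ - 59,-16,-14/19,29/9, 8, 13 , 21, 25 ] 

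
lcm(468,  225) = 11700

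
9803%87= 59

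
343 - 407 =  - 64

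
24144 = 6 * 4024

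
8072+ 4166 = 12238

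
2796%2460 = 336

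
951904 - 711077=240827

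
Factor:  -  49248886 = - 2^1 * 67^1* 467^1* 787^1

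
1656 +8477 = 10133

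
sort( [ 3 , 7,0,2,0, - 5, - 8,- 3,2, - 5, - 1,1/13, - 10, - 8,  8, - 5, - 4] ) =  [ - 10,-8, - 8 , - 5 , - 5, - 5, - 4, - 3, - 1,0,0,1/13,2,2, 3,7, 8]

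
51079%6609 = 4816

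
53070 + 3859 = 56929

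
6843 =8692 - 1849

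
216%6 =0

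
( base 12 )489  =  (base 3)221020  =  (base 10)681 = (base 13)405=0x2a9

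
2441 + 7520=9961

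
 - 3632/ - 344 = 10+24/43=10.56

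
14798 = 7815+6983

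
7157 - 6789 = 368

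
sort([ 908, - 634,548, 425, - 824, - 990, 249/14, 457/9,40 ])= [ - 990, - 824, - 634 , 249/14,40, 457/9 , 425,548,908 ]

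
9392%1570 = 1542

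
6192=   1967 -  - 4225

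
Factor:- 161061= - 3^1*37^1*1451^1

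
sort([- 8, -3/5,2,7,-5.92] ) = [ - 8, - 5.92, - 3/5,2, 7] 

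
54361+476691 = 531052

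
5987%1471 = 103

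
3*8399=25197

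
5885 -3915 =1970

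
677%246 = 185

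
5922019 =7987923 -2065904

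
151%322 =151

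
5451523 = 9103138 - 3651615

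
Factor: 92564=2^2*73^1* 317^1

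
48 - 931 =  - 883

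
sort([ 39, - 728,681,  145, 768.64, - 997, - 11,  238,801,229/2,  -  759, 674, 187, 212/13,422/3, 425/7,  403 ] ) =[ - 997,  -  759, - 728,- 11 , 212/13,39 , 425/7,229/2, 422/3,145,187,238, 403, 674 , 681,  768.64,801] 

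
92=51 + 41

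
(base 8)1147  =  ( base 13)384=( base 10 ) 615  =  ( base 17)223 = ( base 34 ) I3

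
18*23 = 414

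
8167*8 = 65336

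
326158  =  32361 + 293797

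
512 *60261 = 30853632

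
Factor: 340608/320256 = 2^(-1 )*3^ (-1 )*139^( - 1)*887^1 = 887/834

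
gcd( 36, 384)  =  12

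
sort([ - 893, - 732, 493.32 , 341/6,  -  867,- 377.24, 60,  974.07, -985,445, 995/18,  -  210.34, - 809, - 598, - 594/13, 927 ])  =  [-985, - 893, - 867, - 809, - 732,  -  598, - 377.24, - 210.34, - 594/13,995/18, 341/6, 60, 445, 493.32,927, 974.07] 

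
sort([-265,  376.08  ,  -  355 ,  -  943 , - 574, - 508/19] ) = [ - 943 , - 574, - 355, - 265, - 508/19, 376.08] 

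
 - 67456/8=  -8432 = - 8432.00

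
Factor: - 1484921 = -37^1*67^1*599^1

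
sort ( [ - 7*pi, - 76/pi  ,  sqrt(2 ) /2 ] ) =[ - 76/pi, - 7*pi, sqrt( 2 ) /2] 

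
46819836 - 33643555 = 13176281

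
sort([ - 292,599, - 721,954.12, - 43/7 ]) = [-721, - 292, - 43/7, 599, 954.12 ]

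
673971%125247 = 47736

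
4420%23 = 4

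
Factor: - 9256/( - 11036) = 26/31 = 2^1*13^1*31^( - 1) 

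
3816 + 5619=9435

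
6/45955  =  6/45955 = 0.00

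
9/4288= 9/4288 = 0.00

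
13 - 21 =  - 8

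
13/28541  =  13/28541 = 0.00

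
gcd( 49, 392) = 49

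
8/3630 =4/1815  =  0.00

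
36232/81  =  36232/81 =447.31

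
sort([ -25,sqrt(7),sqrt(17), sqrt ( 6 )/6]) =[-25,sqrt(6) /6, sqrt( 7 ),sqrt(17) ]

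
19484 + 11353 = 30837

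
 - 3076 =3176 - 6252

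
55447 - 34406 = 21041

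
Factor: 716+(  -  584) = 132 = 2^2*3^1 * 11^1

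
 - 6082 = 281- 6363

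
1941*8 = 15528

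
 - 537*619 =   -  332403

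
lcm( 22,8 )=88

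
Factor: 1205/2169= 3^ (- 2)*5^1 = 5/9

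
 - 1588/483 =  - 1588/483= -3.29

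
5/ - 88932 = -5/88932 = - 0.00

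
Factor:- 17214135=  - 3^1*5^1*53^1*59^1*367^1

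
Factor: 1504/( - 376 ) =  - 4 =- 2^2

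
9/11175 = 3/3725 = 0.00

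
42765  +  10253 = 53018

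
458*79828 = 36561224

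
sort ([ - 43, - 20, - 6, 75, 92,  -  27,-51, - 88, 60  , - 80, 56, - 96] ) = [-96, - 88, - 80, - 51, - 43,-27, - 20,- 6, 56, 60,75 , 92]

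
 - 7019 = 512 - 7531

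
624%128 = 112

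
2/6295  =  2/6295= 0.00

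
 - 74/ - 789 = 74/789 = 0.09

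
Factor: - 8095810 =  - 2^1 * 5^1*809581^1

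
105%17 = 3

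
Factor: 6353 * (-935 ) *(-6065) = 36026433575  =  5^2*11^1 * 17^1*1213^1*6353^1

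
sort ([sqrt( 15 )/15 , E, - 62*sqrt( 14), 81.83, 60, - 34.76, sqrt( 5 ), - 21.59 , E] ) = [ - 62*sqrt(14 ) , - 34.76, - 21.59,sqrt(15)/15  ,  sqrt( 5), E,E, 60,  81.83 ] 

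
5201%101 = 50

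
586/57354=293/28677 = 0.01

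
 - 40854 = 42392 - 83246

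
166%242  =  166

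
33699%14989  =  3721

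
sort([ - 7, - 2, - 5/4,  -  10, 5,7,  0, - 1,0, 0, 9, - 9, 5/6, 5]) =[-10,  -  9,  -  7,- 2, - 5/4,  -  1, 0, 0, 0, 5/6,5, 5,7,9] 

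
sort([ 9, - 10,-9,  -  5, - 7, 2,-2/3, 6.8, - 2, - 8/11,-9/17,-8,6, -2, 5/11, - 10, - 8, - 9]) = [ - 10, - 10,  -  9 , - 9, - 8, - 8,-7 , - 5, - 2, - 2, -8/11,  -  2/3, - 9/17,5/11, 2, 6, 6.8, 9]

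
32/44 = 8/11 = 0.73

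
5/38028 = 5/38028  =  0.00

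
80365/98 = 80365/98 = 820.05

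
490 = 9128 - 8638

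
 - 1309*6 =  - 7854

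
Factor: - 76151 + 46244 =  - 29907 = - 3^2*3323^1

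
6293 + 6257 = 12550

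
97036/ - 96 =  - 1011 + 5/24 = - 1010.79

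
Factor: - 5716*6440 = -36811040=- 2^5 *5^1*7^1*23^1*1429^1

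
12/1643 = 12/1643 = 0.01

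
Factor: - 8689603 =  - 13^1*757^1 * 883^1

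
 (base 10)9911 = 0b10011010110111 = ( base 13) 4685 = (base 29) BMM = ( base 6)113515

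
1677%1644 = 33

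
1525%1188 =337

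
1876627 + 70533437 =72410064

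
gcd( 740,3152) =4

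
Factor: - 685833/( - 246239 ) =3^1* 7^( - 1 )*29^(-1)*1213^( - 1)*228611^1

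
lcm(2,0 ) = 0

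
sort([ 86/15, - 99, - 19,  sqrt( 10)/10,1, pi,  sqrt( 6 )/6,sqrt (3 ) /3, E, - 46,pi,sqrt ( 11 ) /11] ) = [ - 99, - 46, - 19, sqrt( 11) /11, sqrt( 10 ) /10,sqrt(6)/6, sqrt( 3) /3, 1, E, pi , pi,86/15]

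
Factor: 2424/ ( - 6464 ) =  - 3/8 = - 2^( - 3)*3^1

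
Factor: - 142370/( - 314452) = 115/254 = 2^(  -  1)*5^1*23^1 * 127^(- 1)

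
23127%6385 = 3972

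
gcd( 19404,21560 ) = 2156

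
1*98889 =98889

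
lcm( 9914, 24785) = 49570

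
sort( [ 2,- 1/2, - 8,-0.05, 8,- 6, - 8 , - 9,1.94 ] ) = [-9,-8, - 8, - 6,  -  1/2,  -  0.05, 1.94,2,8]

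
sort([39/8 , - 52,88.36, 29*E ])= [ - 52, 39/8,  29*E, 88.36 ] 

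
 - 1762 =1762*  (- 1)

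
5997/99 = 60 + 19/33 = 60.58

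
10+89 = 99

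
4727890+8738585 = 13466475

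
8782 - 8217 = 565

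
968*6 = 5808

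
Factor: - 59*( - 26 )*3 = 4602= 2^1*3^1*13^1 * 59^1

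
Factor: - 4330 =-2^1 * 5^1 * 433^1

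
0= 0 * 383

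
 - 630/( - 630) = 1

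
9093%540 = 453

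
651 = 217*3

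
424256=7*60608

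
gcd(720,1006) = 2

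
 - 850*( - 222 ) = 188700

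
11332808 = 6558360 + 4774448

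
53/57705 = 53/57705 = 0.00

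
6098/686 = 3049/343 = 8.89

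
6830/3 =6830/3=2276.67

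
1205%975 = 230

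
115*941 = 108215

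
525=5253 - 4728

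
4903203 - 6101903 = -1198700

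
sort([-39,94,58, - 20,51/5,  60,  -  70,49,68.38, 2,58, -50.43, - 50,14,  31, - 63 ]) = [ - 70, - 63,-50.43,  -  50, - 39,-20 , 2,51/5,14 , 31, 49, 58,58  ,  60,68.38,94 ]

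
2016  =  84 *24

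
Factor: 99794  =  2^1*41^1*1217^1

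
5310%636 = 222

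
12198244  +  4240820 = 16439064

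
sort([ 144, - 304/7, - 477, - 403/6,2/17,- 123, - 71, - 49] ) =[ - 477, - 123, - 71, - 403/6, - 49,-304/7,  2/17,144] 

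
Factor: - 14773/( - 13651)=79/73=73^( - 1)*79^1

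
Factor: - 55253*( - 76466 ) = 4224975898= 2^1 * 11^1 * 13^1*17^1 * 173^1*5023^1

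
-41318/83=- 41318/83 = - 497.81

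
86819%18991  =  10855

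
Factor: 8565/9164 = 2^( - 2 )*3^1*5^1*29^( - 1)*79^( - 1)*571^1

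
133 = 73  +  60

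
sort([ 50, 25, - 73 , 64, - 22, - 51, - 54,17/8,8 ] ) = [ - 73, - 54, - 51, - 22,17/8,8,25,50, 64 ]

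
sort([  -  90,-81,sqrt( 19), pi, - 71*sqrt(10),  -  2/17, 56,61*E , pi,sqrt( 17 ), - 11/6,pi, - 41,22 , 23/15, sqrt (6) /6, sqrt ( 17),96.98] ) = [ - 71  *sqrt( 10), - 90, - 81,  -  41, - 11/6,  -  2/17, sqrt( 6)/6,23/15,pi, pi , pi,sqrt( 17),sqrt(17 ),sqrt( 19 ) , 22,56,96.98,  61*E ] 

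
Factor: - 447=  - 3^1*149^1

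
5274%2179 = 916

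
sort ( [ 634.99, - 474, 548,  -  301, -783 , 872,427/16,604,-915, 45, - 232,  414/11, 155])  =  [ - 915, - 783,-474, - 301, - 232, 427/16,414/11 , 45,155, 548, 604,634.99,872]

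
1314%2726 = 1314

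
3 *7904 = 23712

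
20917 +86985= 107902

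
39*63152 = 2462928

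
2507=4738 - 2231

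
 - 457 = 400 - 857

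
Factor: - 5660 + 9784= 4124 = 2^2 * 1031^1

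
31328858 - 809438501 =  - 778109643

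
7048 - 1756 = 5292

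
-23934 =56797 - 80731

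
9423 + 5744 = 15167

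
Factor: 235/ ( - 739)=-5^1*47^1*739^( - 1 ) 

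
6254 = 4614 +1640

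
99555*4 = 398220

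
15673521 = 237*66133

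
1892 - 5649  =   - 3757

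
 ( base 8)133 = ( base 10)91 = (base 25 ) 3G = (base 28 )37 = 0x5B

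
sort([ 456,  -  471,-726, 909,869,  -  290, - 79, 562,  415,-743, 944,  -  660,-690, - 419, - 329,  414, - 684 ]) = [-743,- 726,  -  690, - 684 ,  -  660, - 471,- 419,  -  329, - 290,- 79, 414,  415,456, 562, 869,909,  944]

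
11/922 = 11/922 = 0.01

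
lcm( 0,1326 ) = 0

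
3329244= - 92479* ( - 36 ) 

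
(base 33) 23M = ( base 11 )1800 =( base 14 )ba3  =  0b100011111011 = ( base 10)2299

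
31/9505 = 31/9505 = 0.00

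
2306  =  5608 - 3302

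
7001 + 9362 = 16363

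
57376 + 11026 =68402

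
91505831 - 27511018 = 63994813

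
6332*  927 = 5869764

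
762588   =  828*921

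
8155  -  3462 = 4693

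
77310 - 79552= - 2242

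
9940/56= 177 + 1/2 = 177.50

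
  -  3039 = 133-3172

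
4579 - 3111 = 1468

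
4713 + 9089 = 13802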